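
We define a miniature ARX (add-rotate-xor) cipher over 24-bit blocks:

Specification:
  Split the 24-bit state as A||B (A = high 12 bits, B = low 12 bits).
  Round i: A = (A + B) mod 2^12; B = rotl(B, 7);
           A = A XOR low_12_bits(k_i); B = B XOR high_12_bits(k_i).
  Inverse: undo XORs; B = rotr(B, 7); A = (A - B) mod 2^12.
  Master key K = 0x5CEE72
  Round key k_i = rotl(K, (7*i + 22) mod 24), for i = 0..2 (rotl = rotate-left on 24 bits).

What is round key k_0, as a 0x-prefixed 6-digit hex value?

K = 0x5CEE72
k_0 = rotl(K, (7*0+22) mod 24) = rotl(K, 22) = 0x973B9C

0x973B9C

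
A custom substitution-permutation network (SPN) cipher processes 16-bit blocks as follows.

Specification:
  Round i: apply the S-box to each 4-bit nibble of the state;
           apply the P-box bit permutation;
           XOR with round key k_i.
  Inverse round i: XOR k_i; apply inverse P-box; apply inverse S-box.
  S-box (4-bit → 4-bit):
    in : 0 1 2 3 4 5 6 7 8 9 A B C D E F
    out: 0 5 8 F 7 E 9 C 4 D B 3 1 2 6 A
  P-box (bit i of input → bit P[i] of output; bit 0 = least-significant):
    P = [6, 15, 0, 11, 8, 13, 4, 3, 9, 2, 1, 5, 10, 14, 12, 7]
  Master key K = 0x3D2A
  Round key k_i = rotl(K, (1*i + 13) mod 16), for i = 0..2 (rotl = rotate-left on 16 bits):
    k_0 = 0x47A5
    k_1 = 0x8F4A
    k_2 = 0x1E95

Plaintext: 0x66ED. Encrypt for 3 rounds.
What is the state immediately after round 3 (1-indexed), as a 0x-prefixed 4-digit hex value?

s_0 = plaintext = 0x66ED
s_1 = Round(s_0, k_0) = 0xE115
s_2 = Round(s_1, k_1) = 0x5459
s_3 = Round(s_2, k_2) = 0x644A

0x644A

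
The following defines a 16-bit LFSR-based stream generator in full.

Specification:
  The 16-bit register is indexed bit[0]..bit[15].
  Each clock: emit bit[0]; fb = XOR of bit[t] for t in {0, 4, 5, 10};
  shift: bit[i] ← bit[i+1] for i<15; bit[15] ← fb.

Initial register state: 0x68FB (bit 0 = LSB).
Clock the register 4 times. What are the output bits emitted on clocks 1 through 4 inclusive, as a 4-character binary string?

reg_0 = 0x68FB
clock 1: out=1, reg = 0xB47D
clock 2: out=1, reg = 0x5A3E
clock 3: out=0, reg = 0x2D1F
clock 4: out=1, reg = 0x968F

1101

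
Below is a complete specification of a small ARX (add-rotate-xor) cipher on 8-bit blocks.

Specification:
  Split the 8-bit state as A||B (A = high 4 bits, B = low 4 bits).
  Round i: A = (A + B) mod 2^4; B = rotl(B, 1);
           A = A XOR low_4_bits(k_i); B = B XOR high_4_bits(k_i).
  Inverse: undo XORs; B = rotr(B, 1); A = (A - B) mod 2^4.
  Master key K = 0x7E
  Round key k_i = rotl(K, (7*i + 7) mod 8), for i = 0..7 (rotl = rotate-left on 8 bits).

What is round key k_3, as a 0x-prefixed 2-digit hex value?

K = 0x7E
k_0 = rotl(K, (7*0+7) mod 8) = rotl(K, 7) = 0x3F
k_1 = rotl(K, (7*1+7) mod 8) = rotl(K, 6) = 0x9F
k_2 = rotl(K, (7*2+7) mod 8) = rotl(K, 5) = 0xCF
k_3 = rotl(K, (7*3+7) mod 8) = rotl(K, 4) = 0xE7

0xE7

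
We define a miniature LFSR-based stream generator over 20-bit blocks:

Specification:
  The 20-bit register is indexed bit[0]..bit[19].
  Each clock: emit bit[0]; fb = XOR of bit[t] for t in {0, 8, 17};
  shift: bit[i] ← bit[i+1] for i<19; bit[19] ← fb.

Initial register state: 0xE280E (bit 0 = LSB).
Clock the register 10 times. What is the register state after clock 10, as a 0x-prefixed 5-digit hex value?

0x5A78A

reg_0 = 0xE280E
clock 1: out=0, reg = 0xF1407
clock 2: out=1, reg = 0x78A03
clock 3: out=1, reg = 0x3C501
clock 4: out=1, reg = 0x9E280
clock 5: out=0, reg = 0x4F140
clock 6: out=0, reg = 0xA78A0
clock 7: out=0, reg = 0xD3C50
clock 8: out=0, reg = 0x69E28
clock 9: out=0, reg = 0xB4F14
clock 10: out=0, reg = 0x5A78A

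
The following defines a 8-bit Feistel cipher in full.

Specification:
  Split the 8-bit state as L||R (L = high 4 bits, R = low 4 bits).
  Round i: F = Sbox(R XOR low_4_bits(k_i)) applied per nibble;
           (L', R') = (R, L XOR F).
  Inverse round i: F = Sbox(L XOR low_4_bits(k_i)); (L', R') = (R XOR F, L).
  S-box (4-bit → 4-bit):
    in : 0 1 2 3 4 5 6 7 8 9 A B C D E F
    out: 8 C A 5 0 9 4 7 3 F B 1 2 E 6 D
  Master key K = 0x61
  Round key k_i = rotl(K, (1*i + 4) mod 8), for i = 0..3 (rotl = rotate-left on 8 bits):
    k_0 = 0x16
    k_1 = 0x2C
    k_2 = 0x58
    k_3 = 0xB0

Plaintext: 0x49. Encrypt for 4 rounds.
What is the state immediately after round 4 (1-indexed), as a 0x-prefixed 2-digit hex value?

s_0 = plaintext = 0x49
s_1 = Round(s_0, k_0) = 0x99
s_2 = Round(s_1, k_1) = 0x90
s_3 = Round(s_2, k_2) = 0x0A
s_4 = Round(s_3, k_3) = 0xAB

0xAB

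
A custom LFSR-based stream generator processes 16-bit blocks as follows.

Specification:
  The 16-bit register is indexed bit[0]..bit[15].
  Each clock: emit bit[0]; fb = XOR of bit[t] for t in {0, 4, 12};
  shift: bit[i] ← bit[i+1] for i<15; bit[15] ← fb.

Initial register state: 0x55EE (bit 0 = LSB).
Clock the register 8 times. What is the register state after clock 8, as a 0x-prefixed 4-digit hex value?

0xE555

reg_0 = 0x55EE
clock 1: out=0, reg = 0xAAF7
clock 2: out=1, reg = 0x557B
clock 3: out=1, reg = 0xAABD
clock 4: out=1, reg = 0x555E
clock 5: out=0, reg = 0x2AAF
clock 6: out=1, reg = 0x9557
clock 7: out=1, reg = 0xCAAB
clock 8: out=1, reg = 0xE555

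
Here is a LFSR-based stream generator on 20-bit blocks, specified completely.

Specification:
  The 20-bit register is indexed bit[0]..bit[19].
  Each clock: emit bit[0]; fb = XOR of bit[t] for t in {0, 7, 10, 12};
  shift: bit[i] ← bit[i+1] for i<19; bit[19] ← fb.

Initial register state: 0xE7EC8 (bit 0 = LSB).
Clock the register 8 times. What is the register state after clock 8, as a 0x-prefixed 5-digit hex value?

reg_0 = 0xE7EC8
clock 1: out=0, reg = 0xF3F64
clock 2: out=0, reg = 0x79FB2
clock 3: out=0, reg = 0xBCFD9
clock 4: out=1, reg = 0xDE7EC
clock 5: out=0, reg = 0x6F3F6
clock 6: out=0, reg = 0x379FB
clock 7: out=1, reg = 0x9BCFD
clock 8: out=1, reg = 0x4DE7E

0x4DE7E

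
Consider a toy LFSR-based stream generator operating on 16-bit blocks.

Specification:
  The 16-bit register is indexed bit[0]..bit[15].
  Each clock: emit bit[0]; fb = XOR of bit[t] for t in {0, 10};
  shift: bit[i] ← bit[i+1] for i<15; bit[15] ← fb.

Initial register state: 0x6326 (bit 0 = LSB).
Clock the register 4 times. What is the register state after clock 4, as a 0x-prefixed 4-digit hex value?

reg_0 = 0x6326
clock 1: out=0, reg = 0x3193
clock 2: out=1, reg = 0x98C9
clock 3: out=1, reg = 0xCC64
clock 4: out=0, reg = 0xE632

0xE632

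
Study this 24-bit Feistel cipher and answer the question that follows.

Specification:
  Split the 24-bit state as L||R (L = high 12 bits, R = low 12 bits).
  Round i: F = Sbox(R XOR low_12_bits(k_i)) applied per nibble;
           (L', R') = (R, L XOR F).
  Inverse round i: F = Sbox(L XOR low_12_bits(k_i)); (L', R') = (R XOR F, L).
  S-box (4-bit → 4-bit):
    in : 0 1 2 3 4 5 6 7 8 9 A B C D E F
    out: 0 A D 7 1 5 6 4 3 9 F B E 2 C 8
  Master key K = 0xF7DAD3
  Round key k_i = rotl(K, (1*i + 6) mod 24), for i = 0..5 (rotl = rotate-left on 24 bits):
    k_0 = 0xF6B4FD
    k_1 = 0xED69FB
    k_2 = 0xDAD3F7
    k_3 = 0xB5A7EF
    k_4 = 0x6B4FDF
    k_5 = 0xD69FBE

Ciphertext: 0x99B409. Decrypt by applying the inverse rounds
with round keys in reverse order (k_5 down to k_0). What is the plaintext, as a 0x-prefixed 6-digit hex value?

s_0 = ciphertext = 0x99B409
s_1 = InvRound(s_0, k_5) = 0x2DC99B
s_2 = InvRound(s_1, k_4) = 0xB9C2DC
s_3 = InvRound(s_2, k_3) = 0xC9BB9C
s_4 = InvRound(s_3, k_2) = 0x3F2C9B
s_5 = InvRound(s_4, k_1) = 0x3923F2
s_6 = InvRound(s_5, k_0) = 0x79A392

0x79A392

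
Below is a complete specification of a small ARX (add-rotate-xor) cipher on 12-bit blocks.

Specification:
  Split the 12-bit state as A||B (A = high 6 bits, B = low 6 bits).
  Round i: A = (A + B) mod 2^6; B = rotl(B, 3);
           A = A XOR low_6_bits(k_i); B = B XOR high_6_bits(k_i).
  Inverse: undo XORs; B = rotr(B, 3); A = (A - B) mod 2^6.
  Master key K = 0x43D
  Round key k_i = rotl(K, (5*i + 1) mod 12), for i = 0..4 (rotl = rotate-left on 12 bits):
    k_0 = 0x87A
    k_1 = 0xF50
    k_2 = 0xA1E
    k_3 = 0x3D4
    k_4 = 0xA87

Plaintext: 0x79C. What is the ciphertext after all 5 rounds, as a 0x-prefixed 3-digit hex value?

s_0 = plaintext = 0x79C
s_1 = Round(s_0, k_0) = 0x002
s_2 = Round(s_1, k_1) = 0x4AD
s_3 = Round(s_2, k_2) = 0x845
s_4 = Round(s_3, k_3) = 0xCA7
s_5 = Round(s_4, k_4) = 0x796

0x796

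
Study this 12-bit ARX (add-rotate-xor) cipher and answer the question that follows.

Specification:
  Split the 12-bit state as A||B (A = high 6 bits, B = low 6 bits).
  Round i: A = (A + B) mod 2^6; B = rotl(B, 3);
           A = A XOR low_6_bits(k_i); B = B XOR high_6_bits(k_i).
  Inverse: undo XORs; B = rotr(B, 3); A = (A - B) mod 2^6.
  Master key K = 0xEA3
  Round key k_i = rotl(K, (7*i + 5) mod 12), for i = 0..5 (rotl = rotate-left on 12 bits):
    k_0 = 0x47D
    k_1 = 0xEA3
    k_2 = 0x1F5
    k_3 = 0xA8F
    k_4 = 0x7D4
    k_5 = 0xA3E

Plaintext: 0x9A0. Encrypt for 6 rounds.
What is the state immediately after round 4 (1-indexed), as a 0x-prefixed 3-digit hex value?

0xD02

s_0 = plaintext = 0x9A0
s_1 = Round(s_0, k_0) = 0xED5
s_2 = Round(s_1, k_1) = 0xCD0
s_3 = Round(s_2, k_2) = 0xD85
s_4 = Round(s_3, k_3) = 0xD02
s_5 = Round(s_4, k_4) = 0x88F
s_6 = Round(s_5, k_5) = 0x3D1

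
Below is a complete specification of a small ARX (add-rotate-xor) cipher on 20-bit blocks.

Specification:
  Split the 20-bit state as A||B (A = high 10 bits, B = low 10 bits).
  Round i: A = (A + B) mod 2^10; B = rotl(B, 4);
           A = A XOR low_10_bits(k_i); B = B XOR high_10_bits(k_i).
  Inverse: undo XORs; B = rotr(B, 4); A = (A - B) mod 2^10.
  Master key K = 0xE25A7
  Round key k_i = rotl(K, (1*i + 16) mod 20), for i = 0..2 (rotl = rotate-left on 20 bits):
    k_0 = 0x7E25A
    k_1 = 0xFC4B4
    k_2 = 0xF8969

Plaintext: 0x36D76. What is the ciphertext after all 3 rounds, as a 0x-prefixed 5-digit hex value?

s_0 = plaintext = 0x36D76
s_1 = Round(s_0, k_0) = 0x02E9D
s_2 = Round(s_1, k_1) = 0x8722B
s_3 = Round(s_2, k_2) = 0x4B95A

0x4B95A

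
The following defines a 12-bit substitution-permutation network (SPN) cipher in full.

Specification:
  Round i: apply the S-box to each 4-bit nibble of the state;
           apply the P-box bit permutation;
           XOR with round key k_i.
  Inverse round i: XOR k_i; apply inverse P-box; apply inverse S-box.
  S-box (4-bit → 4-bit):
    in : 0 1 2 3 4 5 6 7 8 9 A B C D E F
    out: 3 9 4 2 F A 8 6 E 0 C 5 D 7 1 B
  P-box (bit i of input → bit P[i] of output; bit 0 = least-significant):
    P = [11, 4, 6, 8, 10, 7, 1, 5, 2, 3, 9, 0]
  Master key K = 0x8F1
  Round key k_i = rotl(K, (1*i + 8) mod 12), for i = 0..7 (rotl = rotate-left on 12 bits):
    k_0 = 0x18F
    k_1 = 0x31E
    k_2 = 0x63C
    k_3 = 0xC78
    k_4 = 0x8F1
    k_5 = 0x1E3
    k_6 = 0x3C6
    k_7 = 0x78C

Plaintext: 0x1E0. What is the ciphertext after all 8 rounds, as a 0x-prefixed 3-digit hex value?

s_0 = plaintext = 0x1E0
s_1 = Round(s_0, k_0) = 0xD9A
s_2 = Round(s_1, k_1) = 0x052
s_3 = Round(s_2, k_2) = 0x6D0
s_4 = Round(s_3, k_3) = 0x0EB
s_5 = Round(s_4, k_4) = 0x4BD
s_6 = Round(s_5, k_5) = 0xFBC
s_7 = Round(s_6, k_6) = 0xE89
s_8 = Round(s_7, k_7) = 0x72A

0x72A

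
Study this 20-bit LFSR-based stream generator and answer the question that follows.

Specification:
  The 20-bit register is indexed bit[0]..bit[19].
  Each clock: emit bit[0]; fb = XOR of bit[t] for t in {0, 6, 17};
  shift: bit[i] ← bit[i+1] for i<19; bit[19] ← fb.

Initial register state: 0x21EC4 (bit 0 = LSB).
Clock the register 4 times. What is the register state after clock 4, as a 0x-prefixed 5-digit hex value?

0xE21EC

reg_0 = 0x21EC4
clock 1: out=0, reg = 0x10F62
clock 2: out=0, reg = 0x887B1
clock 3: out=1, reg = 0xC43D8
clock 4: out=0, reg = 0xE21EC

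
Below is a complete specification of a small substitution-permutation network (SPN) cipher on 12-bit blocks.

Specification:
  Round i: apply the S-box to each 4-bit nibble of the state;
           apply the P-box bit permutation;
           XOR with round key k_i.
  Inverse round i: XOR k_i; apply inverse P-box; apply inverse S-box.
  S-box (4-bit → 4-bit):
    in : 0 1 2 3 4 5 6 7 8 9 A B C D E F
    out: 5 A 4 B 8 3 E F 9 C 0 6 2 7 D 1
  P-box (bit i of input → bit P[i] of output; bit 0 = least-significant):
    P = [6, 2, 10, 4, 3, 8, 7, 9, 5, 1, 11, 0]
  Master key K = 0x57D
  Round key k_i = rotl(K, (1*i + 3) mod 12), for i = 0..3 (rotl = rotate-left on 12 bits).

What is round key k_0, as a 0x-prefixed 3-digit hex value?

0xBEA

K = 0x57D
k_0 = rotl(K, (1*0+3) mod 12) = rotl(K, 3) = 0xBEA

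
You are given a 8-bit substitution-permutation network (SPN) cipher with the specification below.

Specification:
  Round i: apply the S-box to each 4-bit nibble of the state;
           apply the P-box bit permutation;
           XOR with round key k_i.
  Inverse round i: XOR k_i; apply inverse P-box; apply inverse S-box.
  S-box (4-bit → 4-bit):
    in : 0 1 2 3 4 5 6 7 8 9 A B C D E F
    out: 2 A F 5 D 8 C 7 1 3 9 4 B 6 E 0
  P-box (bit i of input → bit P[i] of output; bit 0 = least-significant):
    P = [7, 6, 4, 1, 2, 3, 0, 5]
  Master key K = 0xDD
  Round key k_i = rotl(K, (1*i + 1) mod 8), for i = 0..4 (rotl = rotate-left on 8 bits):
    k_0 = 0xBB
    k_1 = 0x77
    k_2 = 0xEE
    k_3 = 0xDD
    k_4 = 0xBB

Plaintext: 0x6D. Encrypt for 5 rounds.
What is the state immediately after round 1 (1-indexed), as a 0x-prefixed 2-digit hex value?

s_0 = plaintext = 0x6D
s_1 = Round(s_0, k_0) = 0xCA
s_2 = Round(s_1, k_1) = 0xD9
s_3 = Round(s_2, k_2) = 0x27
s_4 = Round(s_3, k_3) = 0x20
s_5 = Round(s_4, k_4) = 0xD6

0xCA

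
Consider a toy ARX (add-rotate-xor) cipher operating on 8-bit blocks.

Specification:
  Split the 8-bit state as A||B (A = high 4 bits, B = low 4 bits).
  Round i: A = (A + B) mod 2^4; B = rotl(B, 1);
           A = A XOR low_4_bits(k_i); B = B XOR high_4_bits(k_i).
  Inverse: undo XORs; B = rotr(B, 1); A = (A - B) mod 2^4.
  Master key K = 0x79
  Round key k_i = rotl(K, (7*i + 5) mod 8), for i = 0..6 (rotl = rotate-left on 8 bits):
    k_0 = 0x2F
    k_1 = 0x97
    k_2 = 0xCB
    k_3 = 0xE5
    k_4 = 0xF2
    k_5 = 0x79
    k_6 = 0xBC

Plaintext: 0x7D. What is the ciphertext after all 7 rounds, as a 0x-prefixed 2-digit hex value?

s_0 = plaintext = 0x7D
s_1 = Round(s_0, k_0) = 0xB9
s_2 = Round(s_1, k_1) = 0x3A
s_3 = Round(s_2, k_2) = 0x69
s_4 = Round(s_3, k_3) = 0xAD
s_5 = Round(s_4, k_4) = 0x54
s_6 = Round(s_5, k_5) = 0x0F
s_7 = Round(s_6, k_6) = 0x34

0x34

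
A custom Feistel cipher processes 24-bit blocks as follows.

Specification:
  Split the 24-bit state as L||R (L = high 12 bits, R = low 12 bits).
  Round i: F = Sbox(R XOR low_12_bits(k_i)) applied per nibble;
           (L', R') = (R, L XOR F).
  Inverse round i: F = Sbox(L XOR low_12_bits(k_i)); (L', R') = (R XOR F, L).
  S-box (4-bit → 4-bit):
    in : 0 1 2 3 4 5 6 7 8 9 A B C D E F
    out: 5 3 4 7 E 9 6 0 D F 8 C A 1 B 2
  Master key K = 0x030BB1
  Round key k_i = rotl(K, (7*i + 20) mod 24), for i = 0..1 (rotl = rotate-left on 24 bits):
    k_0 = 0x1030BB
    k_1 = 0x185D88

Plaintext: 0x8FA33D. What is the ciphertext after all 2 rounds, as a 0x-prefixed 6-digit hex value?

0xF2C7B3

s_0 = plaintext = 0x8FA33D
s_1 = Round(s_0, k_0) = 0x33DF2C
s_2 = Round(s_1, k_1) = 0xF2C7B3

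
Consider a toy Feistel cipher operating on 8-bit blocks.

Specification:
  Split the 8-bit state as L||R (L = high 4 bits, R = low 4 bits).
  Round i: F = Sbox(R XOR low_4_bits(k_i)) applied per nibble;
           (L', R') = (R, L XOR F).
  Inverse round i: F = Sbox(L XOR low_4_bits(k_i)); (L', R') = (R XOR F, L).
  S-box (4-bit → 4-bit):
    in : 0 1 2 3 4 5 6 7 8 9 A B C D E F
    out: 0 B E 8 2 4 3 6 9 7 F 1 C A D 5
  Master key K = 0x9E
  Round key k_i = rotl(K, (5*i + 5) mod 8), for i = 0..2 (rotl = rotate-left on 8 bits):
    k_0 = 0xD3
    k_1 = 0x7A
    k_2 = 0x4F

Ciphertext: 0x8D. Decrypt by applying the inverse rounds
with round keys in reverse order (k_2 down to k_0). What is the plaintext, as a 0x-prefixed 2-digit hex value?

s_0 = ciphertext = 0x8D
s_1 = InvRound(s_0, k_2) = 0xB8
s_2 = InvRound(s_1, k_1) = 0x3B
s_3 = InvRound(s_2, k_0) = 0xB3

0xB3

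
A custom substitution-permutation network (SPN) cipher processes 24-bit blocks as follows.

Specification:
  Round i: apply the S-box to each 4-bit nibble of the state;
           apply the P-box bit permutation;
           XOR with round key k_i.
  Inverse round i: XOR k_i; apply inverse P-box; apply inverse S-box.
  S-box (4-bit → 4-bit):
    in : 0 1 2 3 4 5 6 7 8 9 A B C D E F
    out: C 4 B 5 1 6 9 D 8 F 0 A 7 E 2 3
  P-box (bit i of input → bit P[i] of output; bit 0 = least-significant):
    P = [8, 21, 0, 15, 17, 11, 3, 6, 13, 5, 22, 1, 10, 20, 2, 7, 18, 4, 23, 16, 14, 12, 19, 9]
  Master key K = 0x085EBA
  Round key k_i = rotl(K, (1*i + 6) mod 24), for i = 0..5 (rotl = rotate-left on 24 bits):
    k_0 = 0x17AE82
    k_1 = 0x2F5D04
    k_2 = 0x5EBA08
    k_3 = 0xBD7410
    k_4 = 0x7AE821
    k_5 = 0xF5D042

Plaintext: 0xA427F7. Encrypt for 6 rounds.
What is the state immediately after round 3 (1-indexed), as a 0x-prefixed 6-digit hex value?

s_0 = plaintext = 0xA427F7
s_1 = Round(s_0, k_0) = 0x410301
s_2 = Round(s_1, k_1) = 0xEF3DC9
s_3 = Round(s_2, k_2) = 0x382737
s_4 = Round(s_3, k_3) = 0xE6919B
s_5 = Round(s_4, k_4) = 0x0D74ED
s_6 = Round(s_5, k_5) = 0x5C7ED7

0x382737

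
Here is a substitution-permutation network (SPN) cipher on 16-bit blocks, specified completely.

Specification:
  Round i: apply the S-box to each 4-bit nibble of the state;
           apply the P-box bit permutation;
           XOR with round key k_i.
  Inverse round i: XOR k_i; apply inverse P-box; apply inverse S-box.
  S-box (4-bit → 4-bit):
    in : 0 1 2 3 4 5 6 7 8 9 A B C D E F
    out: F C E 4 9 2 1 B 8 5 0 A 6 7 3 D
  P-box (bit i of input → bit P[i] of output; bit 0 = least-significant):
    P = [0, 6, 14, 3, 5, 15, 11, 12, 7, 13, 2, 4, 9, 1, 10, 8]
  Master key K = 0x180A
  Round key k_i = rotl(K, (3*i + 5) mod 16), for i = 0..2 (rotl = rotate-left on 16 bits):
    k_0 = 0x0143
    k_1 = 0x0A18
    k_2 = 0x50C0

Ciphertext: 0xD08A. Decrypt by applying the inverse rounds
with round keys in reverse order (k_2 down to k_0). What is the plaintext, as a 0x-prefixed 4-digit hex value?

s_0 = ciphertext = 0xD08A
s_1 = InvRound(s_0, k_2) = 0x5A5B
s_2 = InvRound(s_1, k_1) = 0x5A8D
s_3 = InvRound(s_2, k_0) = 0x7912

0x7912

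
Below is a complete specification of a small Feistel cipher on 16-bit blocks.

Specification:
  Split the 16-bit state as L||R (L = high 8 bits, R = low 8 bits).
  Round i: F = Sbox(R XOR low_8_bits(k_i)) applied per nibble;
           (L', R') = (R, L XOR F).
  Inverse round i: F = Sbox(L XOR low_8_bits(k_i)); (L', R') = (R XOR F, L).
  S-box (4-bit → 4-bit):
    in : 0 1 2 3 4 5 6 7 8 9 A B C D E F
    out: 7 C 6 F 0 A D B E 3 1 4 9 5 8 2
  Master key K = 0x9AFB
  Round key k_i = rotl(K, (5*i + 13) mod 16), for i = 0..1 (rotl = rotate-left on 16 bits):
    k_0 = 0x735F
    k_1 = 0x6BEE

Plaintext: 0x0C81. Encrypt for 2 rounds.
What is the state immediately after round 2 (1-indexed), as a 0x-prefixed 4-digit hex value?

0x54C0

s_0 = plaintext = 0x0C81
s_1 = Round(s_0, k_0) = 0x8154
s_2 = Round(s_1, k_1) = 0x54C0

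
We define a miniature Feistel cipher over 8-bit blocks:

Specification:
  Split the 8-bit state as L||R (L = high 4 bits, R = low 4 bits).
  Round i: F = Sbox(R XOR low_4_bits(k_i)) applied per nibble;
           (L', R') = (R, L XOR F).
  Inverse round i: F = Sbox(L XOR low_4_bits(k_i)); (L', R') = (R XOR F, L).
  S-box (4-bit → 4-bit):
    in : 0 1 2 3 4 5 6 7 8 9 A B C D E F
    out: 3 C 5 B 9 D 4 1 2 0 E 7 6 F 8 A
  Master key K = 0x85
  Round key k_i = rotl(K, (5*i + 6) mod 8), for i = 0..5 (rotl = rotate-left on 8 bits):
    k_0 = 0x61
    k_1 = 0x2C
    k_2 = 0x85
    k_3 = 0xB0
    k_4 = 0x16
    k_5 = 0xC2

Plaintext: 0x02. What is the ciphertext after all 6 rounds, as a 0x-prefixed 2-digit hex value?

s_0 = plaintext = 0x02
s_1 = Round(s_0, k_0) = 0x2B
s_2 = Round(s_1, k_1) = 0xB3
s_3 = Round(s_2, k_2) = 0x3F
s_4 = Round(s_3, k_3) = 0xF9
s_5 = Round(s_4, k_4) = 0x95
s_6 = Round(s_5, k_5) = 0x58

0x58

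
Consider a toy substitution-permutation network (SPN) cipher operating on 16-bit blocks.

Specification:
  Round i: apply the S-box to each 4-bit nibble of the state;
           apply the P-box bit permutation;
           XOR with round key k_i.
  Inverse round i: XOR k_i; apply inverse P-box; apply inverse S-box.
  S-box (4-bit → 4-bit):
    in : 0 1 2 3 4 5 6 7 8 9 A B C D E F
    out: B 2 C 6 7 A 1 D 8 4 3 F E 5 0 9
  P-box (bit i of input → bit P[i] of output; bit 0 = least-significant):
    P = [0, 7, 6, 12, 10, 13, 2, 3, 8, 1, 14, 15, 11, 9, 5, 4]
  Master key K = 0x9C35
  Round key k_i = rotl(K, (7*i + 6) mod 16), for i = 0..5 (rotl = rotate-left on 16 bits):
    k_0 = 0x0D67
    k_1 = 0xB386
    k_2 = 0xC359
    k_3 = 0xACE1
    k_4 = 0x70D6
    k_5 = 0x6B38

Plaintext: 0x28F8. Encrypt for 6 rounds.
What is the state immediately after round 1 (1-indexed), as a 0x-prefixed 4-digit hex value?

0x995F

s_0 = plaintext = 0x28F8
s_1 = Round(s_0, k_0) = 0x995F
s_2 = Round(s_1, k_1) = 0xC3AF
s_3 = Round(s_2, k_2) = 0xB56A
s_4 = Round(s_3, k_3) = 0x2252
s_5 = Round(s_4, k_4) = 0x80AE
s_6 = Round(s_5, k_5) = 0xCE2A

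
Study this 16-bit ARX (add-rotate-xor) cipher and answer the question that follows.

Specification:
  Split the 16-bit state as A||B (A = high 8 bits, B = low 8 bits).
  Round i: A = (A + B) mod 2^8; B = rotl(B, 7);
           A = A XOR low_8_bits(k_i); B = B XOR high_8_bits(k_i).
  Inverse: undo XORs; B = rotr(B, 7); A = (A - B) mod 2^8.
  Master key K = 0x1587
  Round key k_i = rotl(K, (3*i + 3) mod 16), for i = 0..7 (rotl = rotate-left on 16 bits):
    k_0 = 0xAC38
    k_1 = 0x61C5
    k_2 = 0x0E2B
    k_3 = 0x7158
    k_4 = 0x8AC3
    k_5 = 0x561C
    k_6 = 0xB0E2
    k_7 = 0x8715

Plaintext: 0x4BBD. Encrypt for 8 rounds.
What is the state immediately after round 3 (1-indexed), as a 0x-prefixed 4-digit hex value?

s_0 = plaintext = 0x4BBD
s_1 = Round(s_0, k_0) = 0x3072
s_2 = Round(s_1, k_1) = 0x6758
s_3 = Round(s_2, k_2) = 0x9422
s_4 = Round(s_3, k_3) = 0xEE60
s_5 = Round(s_4, k_4) = 0x8DBA
s_6 = Round(s_5, k_5) = 0x5B0B
s_7 = Round(s_6, k_6) = 0x8435
s_8 = Round(s_7, k_7) = 0xAC1D

0x9422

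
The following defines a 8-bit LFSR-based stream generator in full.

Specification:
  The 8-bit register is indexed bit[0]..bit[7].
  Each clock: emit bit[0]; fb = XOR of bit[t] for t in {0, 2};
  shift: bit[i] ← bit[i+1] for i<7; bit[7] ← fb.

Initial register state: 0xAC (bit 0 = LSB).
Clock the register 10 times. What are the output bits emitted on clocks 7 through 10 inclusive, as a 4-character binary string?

0111

reg_0 = 0xAC
clock 1: out=0, reg = 0xD6
clock 2: out=0, reg = 0xEB
clock 3: out=1, reg = 0xF5
clock 4: out=1, reg = 0x7A
clock 5: out=0, reg = 0x3D
clock 6: out=1, reg = 0x1E
clock 7: out=0, reg = 0x8F
clock 8: out=1, reg = 0x47
clock 9: out=1, reg = 0x23
clock 10: out=1, reg = 0x91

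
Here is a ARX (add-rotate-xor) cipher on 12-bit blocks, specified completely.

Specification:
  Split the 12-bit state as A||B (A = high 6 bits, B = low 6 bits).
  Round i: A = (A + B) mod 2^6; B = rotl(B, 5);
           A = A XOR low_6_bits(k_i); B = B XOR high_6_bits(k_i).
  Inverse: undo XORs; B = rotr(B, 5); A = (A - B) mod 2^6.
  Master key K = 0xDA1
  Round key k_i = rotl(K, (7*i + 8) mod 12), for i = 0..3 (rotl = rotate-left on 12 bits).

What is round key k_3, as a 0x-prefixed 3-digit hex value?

K = 0xDA1
k_0 = rotl(K, (7*0+8) mod 12) = rotl(K, 8) = 0x1DA
k_1 = rotl(K, (7*1+8) mod 12) = rotl(K, 3) = 0xD0E
k_2 = rotl(K, (7*2+8) mod 12) = rotl(K, 10) = 0x768
k_3 = rotl(K, (7*3+8) mod 12) = rotl(K, 5) = 0x43B

0x43B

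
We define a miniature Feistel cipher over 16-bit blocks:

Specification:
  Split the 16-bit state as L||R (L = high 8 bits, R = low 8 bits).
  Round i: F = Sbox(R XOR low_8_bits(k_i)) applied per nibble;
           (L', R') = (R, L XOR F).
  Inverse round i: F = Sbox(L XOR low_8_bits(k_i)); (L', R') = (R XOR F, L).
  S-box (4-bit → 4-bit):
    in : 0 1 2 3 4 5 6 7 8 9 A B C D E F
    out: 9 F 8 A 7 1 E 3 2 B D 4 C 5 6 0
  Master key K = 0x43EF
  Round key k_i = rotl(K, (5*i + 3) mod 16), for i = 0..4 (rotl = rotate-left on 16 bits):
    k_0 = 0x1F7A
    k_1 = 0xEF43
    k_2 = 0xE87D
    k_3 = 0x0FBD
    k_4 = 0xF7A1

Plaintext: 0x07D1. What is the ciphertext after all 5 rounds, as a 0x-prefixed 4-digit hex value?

s_0 = plaintext = 0x07D1
s_1 = Round(s_0, k_0) = 0xD1D3
s_2 = Round(s_1, k_1) = 0xD368
s_3 = Round(s_2, k_2) = 0x6822
s_4 = Round(s_3, k_3) = 0x22D8
s_5 = Round(s_4, k_4) = 0xD819

0xD819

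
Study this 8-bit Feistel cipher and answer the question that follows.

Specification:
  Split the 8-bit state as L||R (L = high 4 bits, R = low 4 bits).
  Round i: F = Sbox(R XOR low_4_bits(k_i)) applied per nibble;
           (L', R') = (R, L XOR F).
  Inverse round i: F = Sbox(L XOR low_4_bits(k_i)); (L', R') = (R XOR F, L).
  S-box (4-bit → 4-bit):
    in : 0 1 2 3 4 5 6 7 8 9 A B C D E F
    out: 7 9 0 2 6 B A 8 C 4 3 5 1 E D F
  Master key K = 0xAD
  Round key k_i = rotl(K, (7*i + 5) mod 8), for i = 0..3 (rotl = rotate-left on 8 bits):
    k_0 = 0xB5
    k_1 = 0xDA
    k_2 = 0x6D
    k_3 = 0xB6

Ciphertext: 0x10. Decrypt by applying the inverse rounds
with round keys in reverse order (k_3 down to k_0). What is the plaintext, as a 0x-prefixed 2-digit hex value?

0x9F

s_0 = ciphertext = 0x10
s_1 = InvRound(s_0, k_3) = 0x81
s_2 = InvRound(s_1, k_2) = 0xA8
s_3 = InvRound(s_2, k_1) = 0xFA
s_4 = InvRound(s_3, k_0) = 0x9F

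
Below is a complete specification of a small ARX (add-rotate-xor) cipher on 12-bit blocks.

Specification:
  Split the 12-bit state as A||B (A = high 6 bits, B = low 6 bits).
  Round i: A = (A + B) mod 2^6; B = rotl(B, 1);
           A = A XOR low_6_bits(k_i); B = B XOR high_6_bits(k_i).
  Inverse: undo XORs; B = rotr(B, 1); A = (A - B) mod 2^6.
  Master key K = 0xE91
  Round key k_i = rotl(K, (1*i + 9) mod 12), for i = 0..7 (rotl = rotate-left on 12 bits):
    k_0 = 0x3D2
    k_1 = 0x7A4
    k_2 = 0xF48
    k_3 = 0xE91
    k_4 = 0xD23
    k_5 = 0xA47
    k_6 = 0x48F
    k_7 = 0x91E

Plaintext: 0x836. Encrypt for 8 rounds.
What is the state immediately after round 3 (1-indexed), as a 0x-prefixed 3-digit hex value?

s_0 = plaintext = 0x836
s_1 = Round(s_0, k_0) = 0x122
s_2 = Round(s_1, k_1) = 0x09B
s_3 = Round(s_2, k_2) = 0x54B
s_4 = Round(s_3, k_3) = 0xC6C
s_5 = Round(s_4, k_4) = 0xFAD
s_6 = Round(s_5, k_5) = 0xB32
s_7 = Round(s_6, k_6) = 0x477
s_8 = Round(s_7, k_7) = 0x58B

0x54B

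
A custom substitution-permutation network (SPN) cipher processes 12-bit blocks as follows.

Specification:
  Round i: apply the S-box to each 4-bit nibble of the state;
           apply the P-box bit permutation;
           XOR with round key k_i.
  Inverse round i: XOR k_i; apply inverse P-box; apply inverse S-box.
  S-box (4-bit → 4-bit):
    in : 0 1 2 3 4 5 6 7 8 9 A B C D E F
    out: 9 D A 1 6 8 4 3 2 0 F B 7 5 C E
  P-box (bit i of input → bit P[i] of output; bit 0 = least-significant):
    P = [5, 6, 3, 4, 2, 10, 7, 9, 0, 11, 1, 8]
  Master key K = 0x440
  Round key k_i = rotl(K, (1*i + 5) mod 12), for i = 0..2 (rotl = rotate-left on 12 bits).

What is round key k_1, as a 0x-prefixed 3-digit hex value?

0x011

K = 0x440
k_0 = rotl(K, (1*0+5) mod 12) = rotl(K, 5) = 0x808
k_1 = rotl(K, (1*1+5) mod 12) = rotl(K, 6) = 0x011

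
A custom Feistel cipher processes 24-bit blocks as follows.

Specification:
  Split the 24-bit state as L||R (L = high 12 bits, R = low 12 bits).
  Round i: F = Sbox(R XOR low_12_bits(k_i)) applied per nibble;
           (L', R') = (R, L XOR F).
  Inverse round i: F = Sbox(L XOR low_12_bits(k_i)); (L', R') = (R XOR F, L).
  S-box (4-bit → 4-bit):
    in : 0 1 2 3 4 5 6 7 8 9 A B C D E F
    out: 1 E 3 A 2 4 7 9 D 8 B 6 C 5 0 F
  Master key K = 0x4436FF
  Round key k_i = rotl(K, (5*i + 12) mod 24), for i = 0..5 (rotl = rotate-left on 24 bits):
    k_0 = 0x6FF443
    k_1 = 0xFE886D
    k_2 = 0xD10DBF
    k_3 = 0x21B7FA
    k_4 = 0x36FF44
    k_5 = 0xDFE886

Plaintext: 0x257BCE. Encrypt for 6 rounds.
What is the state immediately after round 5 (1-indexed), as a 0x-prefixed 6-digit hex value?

0x7CC3CF

s_0 = plaintext = 0x257BCE
s_1 = Round(s_0, k_0) = 0xBCED82
s_2 = Round(s_1, k_1) = 0xD82FC1
s_3 = Round(s_2, k_2) = 0xFC1E12
s_4 = Round(s_3, k_3) = 0xE127CC
s_5 = Round(s_4, k_4) = 0x7CC3CF
s_6 = Round(s_5, k_5) = 0x3CF1E4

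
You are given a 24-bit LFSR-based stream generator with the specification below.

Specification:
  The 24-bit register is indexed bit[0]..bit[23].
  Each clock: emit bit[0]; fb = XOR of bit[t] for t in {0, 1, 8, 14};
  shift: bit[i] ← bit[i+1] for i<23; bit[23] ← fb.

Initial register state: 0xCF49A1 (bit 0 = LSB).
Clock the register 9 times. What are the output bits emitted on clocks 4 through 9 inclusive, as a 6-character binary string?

001011

reg_0 = 0xCF49A1
clock 1: out=1, reg = 0xE7A4D0
clock 2: out=0, reg = 0x73D268
clock 3: out=0, reg = 0xB9E934
clock 4: out=0, reg = 0x5CF49A
clock 5: out=0, reg = 0x2E7A4D
clock 6: out=1, reg = 0x173D26
clock 7: out=0, reg = 0x0B9E93
clock 8: out=1, reg = 0x05CF49
clock 9: out=1, reg = 0x82E7A4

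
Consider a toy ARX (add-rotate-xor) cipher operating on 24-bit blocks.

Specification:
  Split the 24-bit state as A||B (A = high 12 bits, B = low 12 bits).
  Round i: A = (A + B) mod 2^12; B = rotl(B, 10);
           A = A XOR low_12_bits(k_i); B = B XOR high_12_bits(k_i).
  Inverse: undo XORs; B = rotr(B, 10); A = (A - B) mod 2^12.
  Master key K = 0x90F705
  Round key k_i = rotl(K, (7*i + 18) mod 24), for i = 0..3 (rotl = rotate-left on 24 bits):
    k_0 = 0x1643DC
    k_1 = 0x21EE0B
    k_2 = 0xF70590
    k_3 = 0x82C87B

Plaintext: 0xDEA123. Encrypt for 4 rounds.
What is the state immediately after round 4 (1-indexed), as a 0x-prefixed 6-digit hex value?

s_0 = plaintext = 0xDEA123
s_1 = Round(s_0, k_0) = 0xCD1D2C
s_2 = Round(s_1, k_1) = 0x7F6155
s_3 = Round(s_2, k_2) = 0xCDBB25
s_4 = Round(s_3, k_3) = 0x07BEE5

0x07BEE5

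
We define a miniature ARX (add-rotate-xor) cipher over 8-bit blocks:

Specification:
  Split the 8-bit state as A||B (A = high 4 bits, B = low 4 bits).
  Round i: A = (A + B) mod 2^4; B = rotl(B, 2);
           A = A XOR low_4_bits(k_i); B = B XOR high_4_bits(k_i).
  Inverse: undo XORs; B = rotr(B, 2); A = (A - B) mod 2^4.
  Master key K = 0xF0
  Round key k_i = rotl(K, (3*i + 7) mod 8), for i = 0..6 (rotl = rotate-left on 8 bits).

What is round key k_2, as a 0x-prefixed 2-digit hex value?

0x1E

K = 0xF0
k_0 = rotl(K, (3*0+7) mod 8) = rotl(K, 7) = 0x78
k_1 = rotl(K, (3*1+7) mod 8) = rotl(K, 2) = 0xC3
k_2 = rotl(K, (3*2+7) mod 8) = rotl(K, 5) = 0x1E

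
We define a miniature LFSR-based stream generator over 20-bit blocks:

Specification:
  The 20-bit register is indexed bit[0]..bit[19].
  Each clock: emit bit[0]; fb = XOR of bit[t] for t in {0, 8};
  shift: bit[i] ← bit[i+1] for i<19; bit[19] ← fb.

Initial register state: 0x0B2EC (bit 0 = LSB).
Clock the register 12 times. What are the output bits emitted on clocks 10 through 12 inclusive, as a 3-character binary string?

100

reg_0 = 0x0B2EC
clock 1: out=0, reg = 0x05976
clock 2: out=0, reg = 0x82CBB
clock 3: out=1, reg = 0xC165D
clock 4: out=1, reg = 0xE0B2E
clock 5: out=0, reg = 0xF0597
clock 6: out=1, reg = 0x782CB
clock 7: out=1, reg = 0xBC165
clock 8: out=1, reg = 0x5E0B2
clock 9: out=0, reg = 0x2F059
clock 10: out=1, reg = 0x9782C
clock 11: out=0, reg = 0x4BC16
clock 12: out=0, reg = 0x25E0B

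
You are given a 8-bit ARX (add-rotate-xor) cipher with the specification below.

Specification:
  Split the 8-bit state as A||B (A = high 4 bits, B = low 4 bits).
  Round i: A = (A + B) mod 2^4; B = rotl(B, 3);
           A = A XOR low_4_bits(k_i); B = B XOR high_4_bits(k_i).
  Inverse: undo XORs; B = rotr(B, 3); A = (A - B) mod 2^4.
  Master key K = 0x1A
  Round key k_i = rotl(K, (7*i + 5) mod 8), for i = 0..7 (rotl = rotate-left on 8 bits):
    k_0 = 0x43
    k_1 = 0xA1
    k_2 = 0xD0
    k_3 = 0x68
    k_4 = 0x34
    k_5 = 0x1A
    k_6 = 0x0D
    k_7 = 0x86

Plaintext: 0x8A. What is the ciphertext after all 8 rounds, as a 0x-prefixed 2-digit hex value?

s_0 = plaintext = 0x8A
s_1 = Round(s_0, k_0) = 0x11
s_2 = Round(s_1, k_1) = 0x32
s_3 = Round(s_2, k_2) = 0x5C
s_4 = Round(s_3, k_3) = 0x90
s_5 = Round(s_4, k_4) = 0xD3
s_6 = Round(s_5, k_5) = 0xA8
s_7 = Round(s_6, k_6) = 0xF4
s_8 = Round(s_7, k_7) = 0x5A

0x5A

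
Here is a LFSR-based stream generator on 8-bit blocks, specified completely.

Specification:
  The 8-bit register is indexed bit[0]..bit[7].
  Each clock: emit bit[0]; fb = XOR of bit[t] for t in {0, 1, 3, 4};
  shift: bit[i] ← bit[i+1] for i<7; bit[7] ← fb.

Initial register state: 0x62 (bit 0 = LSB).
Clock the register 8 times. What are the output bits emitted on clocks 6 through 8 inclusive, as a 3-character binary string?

reg_0 = 0x62
clock 1: out=0, reg = 0xB1
clock 2: out=1, reg = 0x58
clock 3: out=0, reg = 0x2C
clock 4: out=0, reg = 0x96
clock 5: out=0, reg = 0x4B
clock 6: out=1, reg = 0xA5
clock 7: out=1, reg = 0xD2
clock 8: out=0, reg = 0x69

110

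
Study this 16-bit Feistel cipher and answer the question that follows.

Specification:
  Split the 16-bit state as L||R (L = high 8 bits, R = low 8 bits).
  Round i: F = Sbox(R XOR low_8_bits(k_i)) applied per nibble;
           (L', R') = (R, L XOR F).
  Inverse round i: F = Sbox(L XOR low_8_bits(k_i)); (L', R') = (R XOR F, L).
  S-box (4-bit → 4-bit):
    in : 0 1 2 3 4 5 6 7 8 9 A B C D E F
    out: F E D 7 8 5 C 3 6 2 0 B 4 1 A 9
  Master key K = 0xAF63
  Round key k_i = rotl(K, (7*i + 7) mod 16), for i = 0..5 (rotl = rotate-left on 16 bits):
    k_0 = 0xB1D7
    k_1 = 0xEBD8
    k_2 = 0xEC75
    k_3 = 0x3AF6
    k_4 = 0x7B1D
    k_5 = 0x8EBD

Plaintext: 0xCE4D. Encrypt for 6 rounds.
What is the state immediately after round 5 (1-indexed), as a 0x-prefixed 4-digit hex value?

s_0 = plaintext = 0xCE4D
s_1 = Round(s_0, k_0) = 0x4DEE
s_2 = Round(s_1, k_1) = 0xEE31
s_3 = Round(s_2, k_2) = 0x3166
s_4 = Round(s_3, k_3) = 0x661E
s_5 = Round(s_4, k_4) = 0x1E91
s_6 = Round(s_5, k_5) = 0x91CA

0x1E91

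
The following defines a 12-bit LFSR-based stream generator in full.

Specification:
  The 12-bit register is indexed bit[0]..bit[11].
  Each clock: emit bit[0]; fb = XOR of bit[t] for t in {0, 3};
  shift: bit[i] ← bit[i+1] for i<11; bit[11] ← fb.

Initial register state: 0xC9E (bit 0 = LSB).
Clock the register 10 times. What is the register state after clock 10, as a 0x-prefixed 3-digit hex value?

reg_0 = 0xC9E
clock 1: out=0, reg = 0xE4F
clock 2: out=1, reg = 0x727
clock 3: out=1, reg = 0xB93
clock 4: out=1, reg = 0xDC9
clock 5: out=1, reg = 0x6E4
clock 6: out=0, reg = 0x372
clock 7: out=0, reg = 0x1B9
clock 8: out=1, reg = 0x0DC
clock 9: out=0, reg = 0x86E
clock 10: out=0, reg = 0xC37

0xC37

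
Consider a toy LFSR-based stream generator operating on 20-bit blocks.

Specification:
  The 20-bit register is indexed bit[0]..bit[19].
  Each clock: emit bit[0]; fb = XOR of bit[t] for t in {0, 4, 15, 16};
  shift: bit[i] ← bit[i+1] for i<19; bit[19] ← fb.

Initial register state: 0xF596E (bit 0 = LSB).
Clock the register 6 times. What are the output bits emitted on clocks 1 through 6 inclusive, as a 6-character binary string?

reg_0 = 0xF596E
clock 1: out=0, reg = 0xFACB7
clock 2: out=1, reg = 0x7D65B
clock 3: out=1, reg = 0x3EB2D
clock 4: out=1, reg = 0x9F596
clock 5: out=0, reg = 0xCFACB
clock 6: out=1, reg = 0x67D65

011101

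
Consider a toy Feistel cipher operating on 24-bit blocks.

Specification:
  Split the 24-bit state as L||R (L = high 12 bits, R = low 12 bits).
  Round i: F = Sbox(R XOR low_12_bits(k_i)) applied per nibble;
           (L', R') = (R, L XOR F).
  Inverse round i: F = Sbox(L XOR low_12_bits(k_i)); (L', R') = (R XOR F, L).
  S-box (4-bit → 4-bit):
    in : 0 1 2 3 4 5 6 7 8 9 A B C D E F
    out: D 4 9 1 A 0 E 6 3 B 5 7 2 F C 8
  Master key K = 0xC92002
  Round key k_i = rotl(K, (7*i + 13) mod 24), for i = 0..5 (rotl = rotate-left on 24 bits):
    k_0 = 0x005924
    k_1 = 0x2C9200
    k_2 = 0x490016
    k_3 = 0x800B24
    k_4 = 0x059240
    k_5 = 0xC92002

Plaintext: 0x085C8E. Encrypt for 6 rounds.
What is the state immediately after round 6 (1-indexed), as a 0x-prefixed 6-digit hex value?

0xD5BD32

s_0 = plaintext = 0x085C8E
s_1 = Round(s_0, k_0) = 0xC8E0D0
s_2 = Round(s_1, k_1) = 0x0D0573
s_3 = Round(s_2, k_2) = 0x573030
s_4 = Round(s_3, k_3) = 0x030239
s_5 = Round(s_4, k_4) = 0x239D5B
s_6 = Round(s_5, k_5) = 0xD5BD32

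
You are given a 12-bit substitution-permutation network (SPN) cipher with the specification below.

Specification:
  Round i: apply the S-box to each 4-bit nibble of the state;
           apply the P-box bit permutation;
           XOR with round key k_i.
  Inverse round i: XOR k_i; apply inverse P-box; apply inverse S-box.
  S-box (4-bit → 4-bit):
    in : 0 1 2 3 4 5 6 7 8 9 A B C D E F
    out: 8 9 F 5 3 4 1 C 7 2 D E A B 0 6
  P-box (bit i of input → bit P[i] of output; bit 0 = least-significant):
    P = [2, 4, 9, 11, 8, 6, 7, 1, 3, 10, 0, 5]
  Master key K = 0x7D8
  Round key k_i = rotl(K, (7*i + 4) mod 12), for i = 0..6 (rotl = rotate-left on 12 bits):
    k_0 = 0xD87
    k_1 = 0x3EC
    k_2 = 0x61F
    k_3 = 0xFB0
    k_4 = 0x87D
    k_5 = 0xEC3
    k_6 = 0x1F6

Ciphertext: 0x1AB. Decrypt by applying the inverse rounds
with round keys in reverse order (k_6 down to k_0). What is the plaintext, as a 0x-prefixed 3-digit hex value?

s_0 = ciphertext = 0x1AB
s_1 = InvRound(s_0, k_6) = 0x394
s_2 = InvRound(s_1, k_5) = 0xFDD
s_3 = InvRound(s_2, k_4) = 0xC35
s_4 = InvRound(s_3, k_3) = 0x533
s_5 = InvRound(s_4, k_2) = 0x163
s_6 = InvRound(s_5, k_1) = 0x373
s_7 = InvRound(s_6, k_0) = 0xCF2

0xCF2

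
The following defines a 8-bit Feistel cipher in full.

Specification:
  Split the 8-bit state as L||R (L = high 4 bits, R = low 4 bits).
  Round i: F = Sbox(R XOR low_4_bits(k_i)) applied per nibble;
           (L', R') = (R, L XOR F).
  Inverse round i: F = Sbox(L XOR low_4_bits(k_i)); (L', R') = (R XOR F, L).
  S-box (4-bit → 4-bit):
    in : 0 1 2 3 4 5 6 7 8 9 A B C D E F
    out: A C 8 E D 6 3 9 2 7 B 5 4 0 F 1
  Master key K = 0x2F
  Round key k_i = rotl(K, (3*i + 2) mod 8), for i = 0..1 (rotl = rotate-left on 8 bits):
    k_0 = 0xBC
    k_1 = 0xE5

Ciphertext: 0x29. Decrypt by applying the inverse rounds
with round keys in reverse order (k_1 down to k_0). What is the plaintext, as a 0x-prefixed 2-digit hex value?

s_0 = ciphertext = 0x29
s_1 = InvRound(s_0, k_1) = 0x02
s_2 = InvRound(s_1, k_0) = 0x60

0x60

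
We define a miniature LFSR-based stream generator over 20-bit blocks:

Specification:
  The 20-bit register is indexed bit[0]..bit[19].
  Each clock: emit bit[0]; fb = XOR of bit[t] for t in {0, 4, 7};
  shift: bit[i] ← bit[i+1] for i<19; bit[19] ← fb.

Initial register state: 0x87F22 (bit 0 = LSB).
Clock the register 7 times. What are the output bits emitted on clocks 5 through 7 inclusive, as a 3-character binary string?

010

reg_0 = 0x87F22
clock 1: out=0, reg = 0x43F91
clock 2: out=1, reg = 0xA1FC8
clock 3: out=0, reg = 0xD0FE4
clock 4: out=0, reg = 0xE87F2
clock 5: out=0, reg = 0x743F9
clock 6: out=1, reg = 0xBA1FC
clock 7: out=0, reg = 0x5D0FE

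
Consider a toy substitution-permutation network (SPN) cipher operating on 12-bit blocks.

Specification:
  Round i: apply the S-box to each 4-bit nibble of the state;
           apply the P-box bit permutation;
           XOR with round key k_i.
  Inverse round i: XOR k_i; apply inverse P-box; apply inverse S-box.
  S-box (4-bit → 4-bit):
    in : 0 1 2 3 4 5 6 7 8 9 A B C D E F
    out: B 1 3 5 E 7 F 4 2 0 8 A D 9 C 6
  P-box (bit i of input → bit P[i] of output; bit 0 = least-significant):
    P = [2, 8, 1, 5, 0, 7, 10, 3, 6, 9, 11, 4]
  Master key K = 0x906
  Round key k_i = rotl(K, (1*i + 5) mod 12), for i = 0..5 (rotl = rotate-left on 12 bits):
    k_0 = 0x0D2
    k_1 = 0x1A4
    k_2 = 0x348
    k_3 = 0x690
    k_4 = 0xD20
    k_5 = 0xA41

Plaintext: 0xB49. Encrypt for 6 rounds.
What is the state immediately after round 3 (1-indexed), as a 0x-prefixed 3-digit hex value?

s_0 = plaintext = 0xB49
s_1 = Round(s_0, k_0) = 0x64A
s_2 = Round(s_1, k_1) = 0xF5C
s_3 = Round(s_2, k_2) = 0xDEF
s_4 = Round(s_3, k_3) = 0x3CA
s_5 = Round(s_4, k_4) = 0x149
s_6 = Round(s_5, k_5) = 0xE89

0xDEF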